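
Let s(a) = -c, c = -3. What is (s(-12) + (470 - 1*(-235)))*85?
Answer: 60180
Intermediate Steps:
s(a) = 3 (s(a) = -1*(-3) = 3)
(s(-12) + (470 - 1*(-235)))*85 = (3 + (470 - 1*(-235)))*85 = (3 + (470 + 235))*85 = (3 + 705)*85 = 708*85 = 60180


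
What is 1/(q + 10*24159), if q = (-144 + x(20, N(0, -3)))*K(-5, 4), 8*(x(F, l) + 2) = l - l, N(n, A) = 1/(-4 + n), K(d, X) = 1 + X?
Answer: 1/240860 ≈ 4.1518e-6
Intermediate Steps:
x(F, l) = -2 (x(F, l) = -2 + (l - l)/8 = -2 + (⅛)*0 = -2 + 0 = -2)
q = -730 (q = (-144 - 2)*(1 + 4) = -146*5 = -730)
1/(q + 10*24159) = 1/(-730 + 10*24159) = 1/(-730 + 241590) = 1/240860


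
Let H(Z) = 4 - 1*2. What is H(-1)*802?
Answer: 1604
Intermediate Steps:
H(Z) = 2 (H(Z) = 4 - 2 = 2)
H(-1)*802 = 2*802 = 1604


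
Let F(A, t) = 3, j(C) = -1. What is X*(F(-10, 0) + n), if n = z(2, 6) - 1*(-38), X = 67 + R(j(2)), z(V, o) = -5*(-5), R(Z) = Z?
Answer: 4356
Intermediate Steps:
z(V, o) = 25
X = 66 (X = 67 - 1 = 66)
n = 63 (n = 25 - 1*(-38) = 25 + 38 = 63)
X*(F(-10, 0) + n) = 66*(3 + 63) = 66*66 = 4356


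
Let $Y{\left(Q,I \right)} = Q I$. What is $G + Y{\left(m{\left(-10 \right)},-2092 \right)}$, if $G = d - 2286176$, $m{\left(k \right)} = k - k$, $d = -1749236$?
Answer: $-4035412$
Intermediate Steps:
$m{\left(k \right)} = 0$
$Y{\left(Q,I \right)} = I Q$
$G = -4035412$ ($G = -1749236 - 2286176 = -4035412$)
$G + Y{\left(m{\left(-10 \right)},-2092 \right)} = -4035412 - 0 = -4035412 + 0 = -4035412$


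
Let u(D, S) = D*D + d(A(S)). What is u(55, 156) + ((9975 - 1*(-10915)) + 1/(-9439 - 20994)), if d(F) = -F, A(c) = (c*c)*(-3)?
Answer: 2949657658/30433 ≈ 96923.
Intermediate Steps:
A(c) = -3*c² (A(c) = c²*(-3) = -3*c²)
u(D, S) = D² + 3*S² (u(D, S) = D*D - (-3)*S² = D² + 3*S²)
u(55, 156) + ((9975 - 1*(-10915)) + 1/(-9439 - 20994)) = (55² + 3*156²) + ((9975 - 1*(-10915)) + 1/(-9439 - 20994)) = (3025 + 3*24336) + ((9975 + 10915) + 1/(-30433)) = (3025 + 73008) + (20890 - 1/30433) = 76033 + 635745369/30433 = 2949657658/30433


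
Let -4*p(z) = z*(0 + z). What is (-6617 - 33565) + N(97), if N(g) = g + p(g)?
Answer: -169749/4 ≈ -42437.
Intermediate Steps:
p(z) = -z²/4 (p(z) = -z*(0 + z)/4 = -z*z/4 = -z²/4)
N(g) = g - g²/4
(-6617 - 33565) + N(97) = (-6617 - 33565) + (¼)*97*(4 - 1*97) = -40182 + (¼)*97*(4 - 97) = -40182 + (¼)*97*(-93) = -40182 - 9021/4 = -169749/4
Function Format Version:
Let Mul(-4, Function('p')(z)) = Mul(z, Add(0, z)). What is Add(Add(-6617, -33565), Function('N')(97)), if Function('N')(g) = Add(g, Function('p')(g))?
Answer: Rational(-169749, 4) ≈ -42437.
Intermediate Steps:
Function('p')(z) = Mul(Rational(-1, 4), Pow(z, 2)) (Function('p')(z) = Mul(Rational(-1, 4), Mul(z, Add(0, z))) = Mul(Rational(-1, 4), Mul(z, z)) = Mul(Rational(-1, 4), Pow(z, 2)))
Function('N')(g) = Add(g, Mul(Rational(-1, 4), Pow(g, 2)))
Add(Add(-6617, -33565), Function('N')(97)) = Add(Add(-6617, -33565), Mul(Rational(1, 4), 97, Add(4, Mul(-1, 97)))) = Add(-40182, Mul(Rational(1, 4), 97, Add(4, -97))) = Add(-40182, Mul(Rational(1, 4), 97, -93)) = Add(-40182, Rational(-9021, 4)) = Rational(-169749, 4)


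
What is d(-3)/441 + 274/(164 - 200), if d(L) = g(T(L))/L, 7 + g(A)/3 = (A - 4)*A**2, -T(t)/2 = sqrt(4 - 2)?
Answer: -6635/882 + 16*sqrt(2)/441 ≈ -7.4714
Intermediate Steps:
T(t) = -2*sqrt(2) (T(t) = -2*sqrt(4 - 2) = -2*sqrt(2))
g(A) = -21 + 3*A**2*(-4 + A) (g(A) = -21 + 3*((A - 4)*A**2) = -21 + 3*((-4 + A)*A**2) = -21 + 3*(A**2*(-4 + A)) = -21 + 3*A**2*(-4 + A))
d(L) = (-117 - 48*sqrt(2))/L (d(L) = (-21 - 12*(-2*sqrt(2))**2 + 3*(-2*sqrt(2))**3)/L = (-21 - 12*8 + 3*(-16*sqrt(2)))/L = (-21 - 96 - 48*sqrt(2))/L = (-117 - 48*sqrt(2))/L)
d(-3)/441 + 274/(164 - 200) = (3*(-39 - 16*sqrt(2))/(-3))/441 + 274/(164 - 200) = (3*(-1/3)*(-39 - 16*sqrt(2)))*(1/441) + 274/(-36) = (39 + 16*sqrt(2))*(1/441) + 274*(-1/36) = (13/147 + 16*sqrt(2)/441) - 137/18 = -6635/882 + 16*sqrt(2)/441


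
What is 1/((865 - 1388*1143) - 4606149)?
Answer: -1/6191768 ≈ -1.6150e-7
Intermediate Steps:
1/((865 - 1388*1143) - 4606149) = 1/((865 - 1586484) - 4606149) = 1/(-1585619 - 4606149) = 1/(-6191768) = -1/6191768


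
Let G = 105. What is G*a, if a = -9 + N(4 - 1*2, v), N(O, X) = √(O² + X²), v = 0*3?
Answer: -735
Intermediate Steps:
v = 0
a = -7 (a = -9 + √((4 - 1*2)² + 0²) = -9 + √((4 - 2)² + 0) = -9 + √(2² + 0) = -9 + √(4 + 0) = -9 + √4 = -9 + 2 = -7)
G*a = 105*(-7) = -735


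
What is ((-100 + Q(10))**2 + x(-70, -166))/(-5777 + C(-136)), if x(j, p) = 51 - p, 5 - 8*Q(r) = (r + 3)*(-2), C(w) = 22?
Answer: -605249/368320 ≈ -1.6433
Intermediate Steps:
Q(r) = 11/8 + r/4 (Q(r) = 5/8 - (r + 3)*(-2)/8 = 5/8 - (3 + r)*(-2)/8 = 5/8 - (-6 - 2*r)/8 = 5/8 + (3/4 + r/4) = 11/8 + r/4)
((-100 + Q(10))**2 + x(-70, -166))/(-5777 + C(-136)) = ((-100 + (11/8 + (1/4)*10))**2 + (51 - 1*(-166)))/(-5777 + 22) = ((-100 + (11/8 + 5/2))**2 + (51 + 166))/(-5755) = ((-100 + 31/8)**2 + 217)*(-1/5755) = ((-769/8)**2 + 217)*(-1/5755) = (591361/64 + 217)*(-1/5755) = (605249/64)*(-1/5755) = -605249/368320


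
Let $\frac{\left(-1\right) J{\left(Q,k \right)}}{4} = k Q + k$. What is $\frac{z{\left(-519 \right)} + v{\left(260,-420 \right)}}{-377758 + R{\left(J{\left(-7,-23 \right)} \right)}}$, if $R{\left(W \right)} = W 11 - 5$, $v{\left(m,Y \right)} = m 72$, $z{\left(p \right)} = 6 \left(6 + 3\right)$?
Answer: $- \frac{6258}{127945} \approx -0.048912$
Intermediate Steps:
$z{\left(p \right)} = 54$ ($z{\left(p \right)} = 6 \cdot 9 = 54$)
$J{\left(Q,k \right)} = - 4 k - 4 Q k$ ($J{\left(Q,k \right)} = - 4 \left(k Q + k\right) = - 4 \left(Q k + k\right) = - 4 \left(k + Q k\right) = - 4 k - 4 Q k$)
$v{\left(m,Y \right)} = 72 m$
$R{\left(W \right)} = -5 + 11 W$ ($R{\left(W \right)} = 11 W - 5 = -5 + 11 W$)
$\frac{z{\left(-519 \right)} + v{\left(260,-420 \right)}}{-377758 + R{\left(J{\left(-7,-23 \right)} \right)}} = \frac{54 + 72 \cdot 260}{-377758 + \left(-5 + 11 \left(\left(-4\right) \left(-23\right) \left(1 - 7\right)\right)\right)} = \frac{54 + 18720}{-377758 + \left(-5 + 11 \left(\left(-4\right) \left(-23\right) \left(-6\right)\right)\right)} = \frac{18774}{-377758 + \left(-5 + 11 \left(-552\right)\right)} = \frac{18774}{-377758 - 6077} = \frac{18774}{-383835} = 18774 \left(- \frac{1}{383835}\right) = - \frac{6258}{127945}$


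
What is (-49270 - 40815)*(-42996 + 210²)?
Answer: -99453840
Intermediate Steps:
(-49270 - 40815)*(-42996 + 210²) = -90085*(-42996 + 44100) = -90085*1104 = -99453840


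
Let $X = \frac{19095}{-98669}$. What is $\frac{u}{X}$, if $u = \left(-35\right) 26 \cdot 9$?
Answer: $\frac{53873274}{1273} \approx 42320.0$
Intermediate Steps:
$u = -8190$ ($u = \left(-910\right) 9 = -8190$)
$X = - \frac{19095}{98669}$ ($X = 19095 \left(- \frac{1}{98669}\right) = - \frac{19095}{98669} \approx -0.19353$)
$\frac{u}{X} = - \frac{8190}{- \frac{19095}{98669}} = \left(-8190\right) \left(- \frac{98669}{19095}\right) = \frac{53873274}{1273}$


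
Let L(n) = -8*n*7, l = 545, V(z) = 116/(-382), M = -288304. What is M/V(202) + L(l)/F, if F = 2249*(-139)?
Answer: 8607129551632/9065719 ≈ 9.4942e+5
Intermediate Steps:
V(z) = -58/191 (V(z) = 116*(-1/382) = -58/191)
F = -312611
L(n) = -56*n
M/V(202) + L(l)/F = -288304/(-58/191) - 56*545/(-312611) = -288304*(-191/58) - 30520*(-1/312611) = 27533032/29 + 30520/312611 = 8607129551632/9065719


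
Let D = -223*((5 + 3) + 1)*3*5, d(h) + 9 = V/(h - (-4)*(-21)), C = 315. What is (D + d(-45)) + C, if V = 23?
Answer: -3844094/129 ≈ -29799.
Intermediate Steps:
d(h) = -9 + 23/(-84 + h) (d(h) = -9 + 23/(h - (-4)*(-21)) = -9 + 23/(h - 1*84) = -9 + 23/(h - 84) = -9 + 23/(-84 + h))
D = -30105 (D = -223*(8 + 1)*3*5 = -223*9*3*5 = -6021*5 = -223*135 = -30105)
(D + d(-45)) + C = (-30105 + (779 - 9*(-45))/(-84 - 45)) + 315 = (-30105 + (779 + 405)/(-129)) + 315 = (-30105 - 1/129*1184) + 315 = (-30105 - 1184/129) + 315 = -3884729/129 + 315 = -3844094/129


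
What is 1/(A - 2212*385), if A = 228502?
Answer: -1/623118 ≈ -1.6048e-6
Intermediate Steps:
1/(A - 2212*385) = 1/(228502 - 2212*385) = 1/(228502 - 851620) = 1/(-623118) = -1/623118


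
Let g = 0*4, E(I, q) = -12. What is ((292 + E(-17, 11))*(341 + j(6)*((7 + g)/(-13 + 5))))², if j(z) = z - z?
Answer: 9116430400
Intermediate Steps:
j(z) = 0
g = 0
((292 + E(-17, 11))*(341 + j(6)*((7 + g)/(-13 + 5))))² = ((292 - 12)*(341 + 0*((7 + 0)/(-13 + 5))))² = (280*(341 + 0*(7/(-8))))² = (280*(341 + 0*(7*(-⅛))))² = (280*(341 + 0*(-7/8)))² = (280*(341 + 0))² = (280*341)² = 95480² = 9116430400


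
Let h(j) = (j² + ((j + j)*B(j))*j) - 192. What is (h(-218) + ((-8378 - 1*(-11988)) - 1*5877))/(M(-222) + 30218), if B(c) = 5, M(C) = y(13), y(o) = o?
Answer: 173435/10077 ≈ 17.211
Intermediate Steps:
M(C) = 13
h(j) = -192 + 11*j² (h(j) = (j² + ((j + j)*5)*j) - 192 = (j² + ((2*j)*5)*j) - 192 = (j² + (10*j)*j) - 192 = (j² + 10*j²) - 192 = 11*j² - 192 = -192 + 11*j²)
(h(-218) + ((-8378 - 1*(-11988)) - 1*5877))/(M(-222) + 30218) = ((-192 + 11*(-218)²) + ((-8378 - 1*(-11988)) - 1*5877))/(13 + 30218) = ((-192 + 11*47524) + ((-8378 + 11988) - 5877))/30231 = ((-192 + 522764) + (3610 - 5877))*(1/30231) = (522572 - 2267)*(1/30231) = 520305*(1/30231) = 173435/10077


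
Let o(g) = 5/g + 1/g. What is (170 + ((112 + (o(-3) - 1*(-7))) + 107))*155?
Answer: 61070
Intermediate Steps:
o(g) = 6/g (o(g) = 5/g + 1/g = 6/g)
(170 + ((112 + (o(-3) - 1*(-7))) + 107))*155 = (170 + ((112 + (6/(-3) - 1*(-7))) + 107))*155 = (170 + ((112 + (6*(-⅓) + 7)) + 107))*155 = (170 + ((112 + (-2 + 7)) + 107))*155 = (170 + ((112 + 5) + 107))*155 = (170 + (117 + 107))*155 = (170 + 224)*155 = 394*155 = 61070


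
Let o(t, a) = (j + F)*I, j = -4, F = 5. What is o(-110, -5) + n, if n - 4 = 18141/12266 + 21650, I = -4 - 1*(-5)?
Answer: 265638371/12266 ≈ 21656.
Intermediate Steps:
I = 1 (I = -4 + 5 = 1)
o(t, a) = 1 (o(t, a) = (-4 + 5)*1 = 1*1 = 1)
n = 265626105/12266 (n = 4 + (18141/12266 + 21650) = 4 + 265577041/12266 = 265626105/12266 ≈ 21655.)
o(-110, -5) + n = 1 + 265626105/12266 = 265638371/12266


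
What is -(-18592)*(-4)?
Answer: -74368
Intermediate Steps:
-(-18592)*(-4) = -4648*16 = -74368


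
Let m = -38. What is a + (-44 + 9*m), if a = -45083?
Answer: -45469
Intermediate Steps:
a + (-44 + 9*m) = -45083 + (-44 + 9*(-38)) = -45083 + (-44 - 342) = -45083 - 386 = -45469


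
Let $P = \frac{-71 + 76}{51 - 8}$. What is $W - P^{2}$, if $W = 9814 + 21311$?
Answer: $\frac{57550100}{1849} \approx 31125.0$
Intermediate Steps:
$P = \frac{5}{43} \approx 0.11628$
$W = 31125$
$W - P^{2} = 31125 - \left(\frac{5}{43}\right)^{2} = 31125 - \frac{25}{1849} = \frac{57550100}{1849}$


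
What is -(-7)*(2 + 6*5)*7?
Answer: 1568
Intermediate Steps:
-(-7)*(2 + 6*5)*7 = -(-7)*(2 + 30)*7 = -(-7)*32*7 = -7*(-32)*7 = 224*7 = 1568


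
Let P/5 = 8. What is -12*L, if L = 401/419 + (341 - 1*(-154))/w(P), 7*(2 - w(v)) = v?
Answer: 8648454/5447 ≈ 1587.7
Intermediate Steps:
P = 40 (P = 5*8 = 40)
w(v) = 2 - v/7
L = -1441409/10894 (L = 401/419 + (341 - 1*(-154))/(2 - 1/7*40) = 401*(1/419) + (341 + 154)/(2 - 40/7) = 401/419 + 495/(-26/7) = 401/419 + 495*(-7/26) = 401/419 - 3465/26 = -1441409/10894 ≈ -132.31)
-12*L = -12*(-1441409/10894) = 8648454/5447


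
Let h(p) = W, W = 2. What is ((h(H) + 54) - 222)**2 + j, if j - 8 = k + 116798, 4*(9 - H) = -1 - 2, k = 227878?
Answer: 372240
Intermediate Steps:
H = 39/4 (H = 9 - (-1 - 2)/4 = 9 - 1/4*(-3) = 9 + 3/4 = 39/4 ≈ 9.7500)
h(p) = 2
j = 344684 (j = 8 + (227878 + 116798) = 8 + 344676 = 344684)
((h(H) + 54) - 222)**2 + j = ((2 + 54) - 222)**2 + 344684 = (56 - 222)**2 + 344684 = (-166)**2 + 344684 = 27556 + 344684 = 372240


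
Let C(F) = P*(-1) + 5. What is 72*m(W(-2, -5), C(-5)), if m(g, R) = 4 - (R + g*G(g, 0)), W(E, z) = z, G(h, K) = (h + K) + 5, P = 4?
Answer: 216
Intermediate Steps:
C(F) = 1 (C(F) = 4*(-1) + 5 = -4 + 5 = 1)
G(h, K) = 5 + K + h (G(h, K) = (K + h) + 5 = 5 + K + h)
m(g, R) = 4 - R - g*(5 + g) (m(g, R) = 4 - (R + g*(5 + 0 + g)) = 4 - (R + g*(5 + g)) = 4 + (-R - g*(5 + g)) = 4 - R - g*(5 + g))
72*m(W(-2, -5), C(-5)) = 72*(4 - 1*1 - 1*(-5)*(5 - 5)) = 72*(4 - 1 - 1*(-5)*0) = 72*(4 - 1 + 0) = 72*3 = 216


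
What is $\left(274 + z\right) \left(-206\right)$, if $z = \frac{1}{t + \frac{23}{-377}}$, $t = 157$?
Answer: $- \frac{1669821683}{29583} \approx -56445.0$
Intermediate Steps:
$z = \frac{377}{59166}$ ($z = \frac{1}{157 + \frac{23}{-377}} = \frac{1}{157 + 23 \left(- \frac{1}{377}\right)} = \frac{1}{157 - \frac{23}{377}} = \frac{1}{\frac{59166}{377}} = \frac{377}{59166} \approx 0.0063719$)
$\left(274 + z\right) \left(-206\right) = \left(274 + \frac{377}{59166}\right) \left(-206\right) = \frac{16211861}{59166} \left(-206\right) = - \frac{1669821683}{29583}$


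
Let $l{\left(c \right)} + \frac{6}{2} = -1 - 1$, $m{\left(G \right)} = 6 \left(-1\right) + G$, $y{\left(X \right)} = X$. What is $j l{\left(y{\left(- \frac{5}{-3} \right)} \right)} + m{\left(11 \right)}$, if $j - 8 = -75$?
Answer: $340$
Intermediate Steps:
$j = -67$ ($j = 8 - 75 = -67$)
$m{\left(G \right)} = -6 + G$
$l{\left(c \right)} = -5$ ($l{\left(c \right)} = -3 - 2 = -5$)
$j l{\left(y{\left(- \frac{5}{-3} \right)} \right)} + m{\left(11 \right)} = \left(-67\right) \left(-5\right) + \left(-6 + 11\right) = 335 + 5 = 340$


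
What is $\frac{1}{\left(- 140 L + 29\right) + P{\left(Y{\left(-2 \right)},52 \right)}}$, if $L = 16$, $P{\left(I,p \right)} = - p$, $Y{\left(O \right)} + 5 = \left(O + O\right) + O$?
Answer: $- \frac{1}{2263} \approx -0.00044189$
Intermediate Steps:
$Y{\left(O \right)} = -5 + 3 O$ ($Y{\left(O \right)} = -5 + \left(\left(O + O\right) + O\right) = -5 + \left(2 O + O\right) = -5 + 3 O$)
$\frac{1}{\left(- 140 L + 29\right) + P{\left(Y{\left(-2 \right)},52 \right)}} = \frac{1}{\left(\left(-140\right) 16 + 29\right) - 52} = \frac{1}{\left(-2240 + 29\right) - 52} = \frac{1}{-2211 - 52} = \frac{1}{-2263} = - \frac{1}{2263}$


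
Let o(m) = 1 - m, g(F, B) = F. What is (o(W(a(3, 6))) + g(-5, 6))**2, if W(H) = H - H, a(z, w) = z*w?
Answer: 16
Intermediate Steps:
a(z, w) = w*z
W(H) = 0
(o(W(a(3, 6))) + g(-5, 6))**2 = ((1 - 1*0) - 5)**2 = ((1 + 0) - 5)**2 = (1 - 5)**2 = (-4)**2 = 16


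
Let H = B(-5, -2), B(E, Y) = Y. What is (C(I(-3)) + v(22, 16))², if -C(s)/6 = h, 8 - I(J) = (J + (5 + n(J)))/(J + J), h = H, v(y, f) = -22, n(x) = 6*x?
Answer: 100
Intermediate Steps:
H = -2
h = -2
I(J) = 8 - (5 + 7*J)/(2*J) (I(J) = 8 - (J + (5 + 6*J))/(J + J) = 8 - (5 + 7*J)/(2*J))
C(s) = 12 (C(s) = -6*(-2) = 12)
(C(I(-3)) + v(22, 16))² = (12 - 22)² = (-10)² = 100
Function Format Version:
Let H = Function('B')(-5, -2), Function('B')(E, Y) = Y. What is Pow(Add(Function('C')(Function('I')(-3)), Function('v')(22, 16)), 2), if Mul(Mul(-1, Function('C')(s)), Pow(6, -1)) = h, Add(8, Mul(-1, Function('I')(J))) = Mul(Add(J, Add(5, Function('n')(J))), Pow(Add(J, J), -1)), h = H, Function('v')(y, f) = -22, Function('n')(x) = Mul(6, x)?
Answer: 100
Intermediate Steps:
H = -2
h = -2
Function('I')(J) = Add(8, Mul(Rational(-1, 2), Pow(J, -1), Add(5, Mul(7, J)))) (Function('I')(J) = Add(8, Mul(-1, Mul(Add(J, Add(5, Mul(6, J))), Pow(Add(J, J), -1)))) = Add(8, Mul(-1, Mul(Add(5, Mul(7, J)), Pow(Mul(2, J), -1)))) = Add(8, Mul(-1, Mul(Add(5, Mul(7, J)), Mul(Rational(1, 2), Pow(J, -1))))) = Add(8, Mul(-1, Mul(Rational(1, 2), Pow(J, -1), Add(5, Mul(7, J))))) = Add(8, Mul(Rational(-1, 2), Pow(J, -1), Add(5, Mul(7, J)))))
Function('C')(s) = 12 (Function('C')(s) = Mul(-6, -2) = 12)
Pow(Add(Function('C')(Function('I')(-3)), Function('v')(22, 16)), 2) = Pow(Add(12, -22), 2) = Pow(-10, 2) = 100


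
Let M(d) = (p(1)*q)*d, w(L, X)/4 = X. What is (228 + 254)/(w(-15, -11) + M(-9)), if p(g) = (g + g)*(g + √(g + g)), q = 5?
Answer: -16147/439 + 10845*√2/439 ≈ -1.8448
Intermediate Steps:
w(L, X) = 4*X
p(g) = 2*g*(g + √2*√g) (p(g) = (2*g)*(g + √(2*g)) = (2*g)*(g + √2*√g) = 2*g*(g + √2*√g))
M(d) = d*(10 + 10*√2) (M(d) = ((2*1² + 2*√2*1^(3/2))*5)*d = ((2*1 + 2*√2*1)*5)*d = ((2 + 2*√2)*5)*d = (10 + 10*√2)*d = d*(10 + 10*√2))
(228 + 254)/(w(-15, -11) + M(-9)) = (228 + 254)/(4*(-11) + 10*(-9)*(1 + √2)) = 482/(-44 + (-90 - 90*√2)) = 482/(-134 - 90*√2)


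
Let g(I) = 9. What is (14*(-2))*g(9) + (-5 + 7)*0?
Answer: -252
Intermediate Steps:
(14*(-2))*g(9) + (-5 + 7)*0 = (14*(-2))*9 + (-5 + 7)*0 = -28*9 + 2*0 = -252 + 0 = -252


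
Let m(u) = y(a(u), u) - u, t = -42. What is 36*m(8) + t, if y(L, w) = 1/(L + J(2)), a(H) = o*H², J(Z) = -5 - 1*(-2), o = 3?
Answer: -6926/21 ≈ -329.81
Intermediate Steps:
J(Z) = -3 (J(Z) = -5 + 2 = -3)
a(H) = 3*H²
y(L, w) = 1/(-3 + L) (y(L, w) = 1/(L - 3) = 1/(-3 + L))
m(u) = 1/(-3 + 3*u²) - u
36*m(8) + t = 36*((⅓ - 1*8*(-1 + 8²))/(-1 + 8²)) - 42 = 36*((⅓ - 1*8*(-1 + 64))/(-1 + 64)) - 42 = 36*((⅓ - 1*8*63)/63) - 42 = 36*((⅓ - 504)/63) - 42 = 36*((1/63)*(-1511/3)) - 42 = 36*(-1511/189) - 42 = -6044/21 - 42 = -6926/21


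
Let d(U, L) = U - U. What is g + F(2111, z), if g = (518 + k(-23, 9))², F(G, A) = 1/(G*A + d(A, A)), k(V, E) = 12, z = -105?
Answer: 62262889499/221655 ≈ 2.8090e+5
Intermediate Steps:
d(U, L) = 0
F(G, A) = 1/(A*G) (F(G, A) = 1/(G*A + 0) = 1/(A*G + 0) = 1/(A*G))
g = 280900 (g = (518 + 12)² = 530² = 280900)
g + F(2111, z) = 280900 + 1/(-105*2111) = 280900 - 1/105*1/2111 = 280900 - 1/221655 = 62262889499/221655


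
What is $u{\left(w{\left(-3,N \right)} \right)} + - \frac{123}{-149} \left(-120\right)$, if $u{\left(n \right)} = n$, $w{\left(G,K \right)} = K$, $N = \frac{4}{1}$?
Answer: $- \frac{14164}{149} \approx -95.06$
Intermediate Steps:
$N = 4$ ($N = 4 \cdot 1 = 4$)
$u{\left(w{\left(-3,N \right)} \right)} + - \frac{123}{-149} \left(-120\right) = 4 + - \frac{123}{-149} \left(-120\right) = 4 + - \frac{123 \left(-1\right)}{149} \left(-120\right) = 4 + \left(-1\right) \left(- \frac{123}{149}\right) \left(-120\right) = 4 + \frac{123}{149} \left(-120\right) = 4 - \frac{14760}{149} = - \frac{14164}{149}$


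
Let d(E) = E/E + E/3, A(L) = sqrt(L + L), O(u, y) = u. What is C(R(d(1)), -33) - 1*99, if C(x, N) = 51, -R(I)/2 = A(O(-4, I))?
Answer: -48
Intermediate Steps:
A(L) = sqrt(2)*sqrt(L) (A(L) = sqrt(2*L) = sqrt(2)*sqrt(L))
d(E) = 1 + E/3 (d(E) = 1 + E*(1/3) = 1 + E/3)
R(I) = -4*I*sqrt(2) (R(I) = -2*sqrt(2)*sqrt(-4) = -2*sqrt(2)*2*I = -4*I*sqrt(2))
C(R(d(1)), -33) - 1*99 = 51 - 1*99 = 51 - 99 = -48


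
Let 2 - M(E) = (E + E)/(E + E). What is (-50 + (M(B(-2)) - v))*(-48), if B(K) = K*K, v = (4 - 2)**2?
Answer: 2544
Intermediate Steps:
v = 4 (v = 2**2 = 4)
B(K) = K**2
M(E) = 1 (M(E) = 2 - (E + E)/(E + E) = 2 - 2*E/(2*E) = 2 - 2*E*1/(2*E) = 2 - 1*1 = 2 - 1 = 1)
(-50 + (M(B(-2)) - v))*(-48) = (-50 + (1 - 1*4))*(-48) = (-50 + (1 - 4))*(-48) = (-50 - 3)*(-48) = -53*(-48) = 2544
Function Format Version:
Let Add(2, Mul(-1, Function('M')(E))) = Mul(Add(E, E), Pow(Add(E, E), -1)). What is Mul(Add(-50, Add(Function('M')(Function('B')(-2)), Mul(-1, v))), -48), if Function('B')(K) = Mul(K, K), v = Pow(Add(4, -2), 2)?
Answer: 2544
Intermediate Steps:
v = 4 (v = Pow(2, 2) = 4)
Function('B')(K) = Pow(K, 2)
Function('M')(E) = 1 (Function('M')(E) = Add(2, Mul(-1, Mul(Add(E, E), Pow(Add(E, E), -1)))) = Add(2, Mul(-1, Mul(Mul(2, E), Pow(Mul(2, E), -1)))) = Add(2, Mul(-1, Mul(Mul(2, E), Mul(Rational(1, 2), Pow(E, -1))))) = Add(2, Mul(-1, 1)) = Add(2, -1) = 1)
Mul(Add(-50, Add(Function('M')(Function('B')(-2)), Mul(-1, v))), -48) = Mul(Add(-50, Add(1, Mul(-1, 4))), -48) = Mul(Add(-50, Add(1, -4)), -48) = Mul(Add(-50, -3), -48) = Mul(-53, -48) = 2544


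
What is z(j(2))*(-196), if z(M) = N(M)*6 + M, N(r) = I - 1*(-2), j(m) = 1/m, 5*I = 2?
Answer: -14602/5 ≈ -2920.4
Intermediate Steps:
I = 2/5 (I = (1/5)*2 = 2/5 ≈ 0.40000)
N(r) = 12/5 (N(r) = 2/5 - 1*(-2) = 2/5 + 2 = 12/5)
z(M) = 72/5 + M (z(M) = (12/5)*6 + M = 72/5 + M)
z(j(2))*(-196) = (72/5 + 1/2)*(-196) = (149/10)*(-196) = -14602/5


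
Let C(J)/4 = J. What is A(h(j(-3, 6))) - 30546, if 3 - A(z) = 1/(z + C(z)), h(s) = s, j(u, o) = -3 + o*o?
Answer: -5039596/165 ≈ -30543.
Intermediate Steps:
j(u, o) = -3 + o²
C(J) = 4*J
A(z) = 3 - 1/(5*z) (A(z) = 3 - 1/(z + 4*z) = 3 - 1/(5*z))
A(h(j(-3, 6))) - 30546 = (3 - 1/(5*(-3 + 6²))) - 30546 = (3 - 1/(5*(-3 + 36))) - 30546 = (3 - ⅕/33) - 30546 = (3 - ⅕*1/33) - 30546 = (3 - 1/165) - 30546 = 494/165 - 30546 = -5039596/165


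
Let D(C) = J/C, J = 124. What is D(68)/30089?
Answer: 31/511513 ≈ 6.0605e-5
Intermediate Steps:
D(C) = 124/C
D(68)/30089 = (124/68)/30089 = (124*(1/68))*(1/30089) = (31/17)*(1/30089) = 31/511513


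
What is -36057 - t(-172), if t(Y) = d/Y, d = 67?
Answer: -6201737/172 ≈ -36057.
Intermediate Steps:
t(Y) = 67/Y
-36057 - t(-172) = -36057 - 67/(-172) = -36057 - 67*(-1)/172 = -36057 - 1*(-67/172) = -36057 + 67/172 = -6201737/172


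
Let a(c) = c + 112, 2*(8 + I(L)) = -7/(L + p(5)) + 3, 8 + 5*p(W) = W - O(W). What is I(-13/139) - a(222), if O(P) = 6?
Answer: -127333/376 ≈ -338.65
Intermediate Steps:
p(W) = -14/5 + W/5 (p(W) = -8/5 + (W - 1*6)/5 = -8/5 + (W - 6)/5 = -8/5 + (-6 + W)/5 = -8/5 + (-6/5 + W/5) = -14/5 + W/5)
I(L) = -13/2 - 7/(2*(-9/5 + L)) (I(L) = -8 + (-7/(L + (-14/5 + (⅕)*5)) + 3)/2 = -8 + (-7/(L + (-14/5 + 1)) + 3)/2 = -8 + (-7/(L - 9/5) + 3)/2 = -8 + (-7/(-9/5 + L) + 3)/2 = -8 + (3 - 7/(-9/5 + L))/2 = -8 + (3/2 - 7/(2*(-9/5 + L))) = -13/2 - 7/(2*(-9/5 + L)))
a(c) = 112 + c
I(-13/139) - a(222) = (82 - (-845)/139)/(2*(-9 + 5*(-13/139))) - (112 + 222) = (82 - (-845)/139)/(2*(-9 + 5*(-13*1/139))) - 1*334 = (82 - 65*(-13/139))/(2*(-9 + 5*(-13/139))) - 334 = (82 + 845/139)/(2*(-9 - 65/139)) - 334 = (½)*(12243/139)/(-1316/139) - 334 = (½)*(-139/1316)*(12243/139) - 334 = -1749/376 - 334 = -127333/376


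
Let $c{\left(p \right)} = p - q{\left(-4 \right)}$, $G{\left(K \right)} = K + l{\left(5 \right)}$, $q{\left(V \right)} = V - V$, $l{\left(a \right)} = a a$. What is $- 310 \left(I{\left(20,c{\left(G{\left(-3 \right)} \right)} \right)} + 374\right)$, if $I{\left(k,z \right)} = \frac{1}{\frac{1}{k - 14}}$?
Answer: $-117800$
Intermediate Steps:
$l{\left(a \right)} = a^{2}$
$q{\left(V \right)} = 0$
$G{\left(K \right)} = 25 + K$ ($G{\left(K \right)} = K + 5^{2} = K + 25 = 25 + K$)
$c{\left(p \right)} = p$ ($c{\left(p \right)} = p - 0 = p + 0 = p$)
$I{\left(k,z \right)} = -14 + k$ ($I{\left(k,z \right)} = \frac{1}{\frac{1}{-14 + k}} = -14 + k$)
$- 310 \left(I{\left(20,c{\left(G{\left(-3 \right)} \right)} \right)} + 374\right) = - 310 \left(\left(-14 + 20\right) + 374\right) = - 310 \left(6 + 374\right) = \left(-310\right) 380 = -117800$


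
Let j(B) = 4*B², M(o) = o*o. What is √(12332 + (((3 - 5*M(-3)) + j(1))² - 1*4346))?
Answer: √9430 ≈ 97.108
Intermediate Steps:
M(o) = o²
√(12332 + (((3 - 5*M(-3)) + j(1))² - 1*4346)) = √(12332 + (((3 - 5*(-3)²) + 4*1²)² - 1*4346)) = √(12332 + (((3 - 5*9) + 4*1)² - 4346)) = √(12332 + (((3 - 45) + 4)² - 4346)) = √(12332 + ((-42 + 4)² - 4346)) = √(12332 + ((-38)² - 4346)) = √(12332 + (1444 - 4346)) = √(12332 - 2902) = √9430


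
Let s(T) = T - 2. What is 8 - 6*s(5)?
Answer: -10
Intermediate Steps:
s(T) = -2 + T
8 - 6*s(5) = 8 - 6*(-2 + 5) = 8 - 6*3 = 8 - 18 = -10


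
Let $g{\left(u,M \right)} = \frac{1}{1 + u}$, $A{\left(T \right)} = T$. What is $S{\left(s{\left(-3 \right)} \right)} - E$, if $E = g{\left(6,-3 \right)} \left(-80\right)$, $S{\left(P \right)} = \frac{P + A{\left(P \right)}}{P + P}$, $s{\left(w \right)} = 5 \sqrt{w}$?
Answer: $\frac{87}{7} \approx 12.429$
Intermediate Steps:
$S{\left(P \right)} = 1$ ($S{\left(P \right)} = \frac{P + P}{P + P} = \frac{2 P}{2 P} = 2 P \frac{1}{2 P} = 1$)
$E = - \frac{80}{7}$ ($E = \frac{1}{1 + 6} \left(-80\right) = \frac{1}{7} \left(-80\right) = - \frac{80}{7} \approx -11.429$)
$S{\left(s{\left(-3 \right)} \right)} - E = 1 - - \frac{80}{7} = 1 + \frac{80}{7} = \frac{87}{7}$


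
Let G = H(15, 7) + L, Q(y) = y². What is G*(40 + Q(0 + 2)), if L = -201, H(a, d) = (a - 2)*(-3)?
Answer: -10560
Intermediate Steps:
H(a, d) = 6 - 3*a (H(a, d) = (-2 + a)*(-3) = 6 - 3*a)
G = -240 (G = (6 - 3*15) - 201 = (6 - 45) - 201 = -39 - 201 = -240)
G*(40 + Q(0 + 2)) = -240*(40 + (0 + 2)²) = -240*(40 + 2²) = -240*(40 + 4) = -240*44 = -10560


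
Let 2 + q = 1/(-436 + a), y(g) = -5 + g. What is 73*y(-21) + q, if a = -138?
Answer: -1090601/574 ≈ -1900.0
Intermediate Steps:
q = -1149/574 (q = -2 + 1/(-436 - 138) = -2 + 1/(-574) = -2 - 1/574 = -1149/574 ≈ -2.0017)
73*y(-21) + q = 73*(-5 - 21) - 1149/574 = 73*(-26) - 1149/574 = -1898 - 1149/574 = -1090601/574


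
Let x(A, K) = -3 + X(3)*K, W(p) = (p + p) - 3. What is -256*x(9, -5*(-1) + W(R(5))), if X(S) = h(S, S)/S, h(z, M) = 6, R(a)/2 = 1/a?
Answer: -3328/5 ≈ -665.60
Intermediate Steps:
R(a) = 2/a
W(p) = -3 + 2*p (W(p) = 2*p - 3 = -3 + 2*p)
X(S) = 6/S
x(A, K) = -3 + 2*K (x(A, K) = -3 + (6/3)*K = -3 + (6*(⅓))*K = -3 + 2*K)
-256*x(9, -5*(-1) + W(R(5))) = -256*(-3 + 2*(-5*(-1) + (-3 + 2*(2/5)))) = -256*(-3 + 2*(5 + (-3 + 2*(2*(⅕))))) = -256*(-3 + 2*(5 + (-3 + 2*(⅖)))) = -256*(-3 + 2*(5 + (-3 + ⅘))) = -256*(-3 + 2*(5 - 11/5)) = -256*(-3 + 2*(14/5)) = -256*(-3 + 28/5) = -256*13/5 = -3328/5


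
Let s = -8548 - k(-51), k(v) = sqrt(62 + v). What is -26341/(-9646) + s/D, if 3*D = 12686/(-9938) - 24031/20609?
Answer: 11382737696295/1083909346 + 102406121*sqrt(11)/83377642 ≈ 10506.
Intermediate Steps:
D = -83377642/102406121 (D = (12686/(-9938) - 24031/20609)/3 = (12686*(-1/9938) - 24031*1/20609)/3 = (-6343/4969 - 24031/20609)/3 = (1/3)*(-250132926/102406121) = -83377642/102406121 ≈ -0.81419)
s = -8548 - sqrt(11) (s = -8548 - sqrt(62 - 51) = -8548 - sqrt(11) ≈ -8551.3)
-26341/(-9646) + s/D = -26341/(-9646) + (-8548 - sqrt(11))/(-83377642/102406121) = -26341*(-1/9646) + (-8548 - sqrt(11))*(-102406121/83377642) = 71/26 + (437683761154/41688821 + 102406121*sqrt(11)/83377642) = 11382737696295/1083909346 + 102406121*sqrt(11)/83377642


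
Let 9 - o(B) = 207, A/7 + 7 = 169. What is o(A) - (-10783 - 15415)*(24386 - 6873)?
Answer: 458805376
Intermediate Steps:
A = 1134 (A = -49 + 7*169 = -49 + 1183 = 1134)
o(B) = -198 (o(B) = 9 - 1*207 = 9 - 207 = -198)
o(A) - (-10783 - 15415)*(24386 - 6873) = -198 - (-10783 - 15415)*(24386 - 6873) = -198 - (-26198)*17513 = -198 - 1*(-458805574) = -198 + 458805574 = 458805376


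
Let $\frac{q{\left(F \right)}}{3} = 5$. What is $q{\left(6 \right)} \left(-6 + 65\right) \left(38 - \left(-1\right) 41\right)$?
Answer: $69915$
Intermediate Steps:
$q{\left(F \right)} = 15$ ($q{\left(F \right)} = 3 \cdot 5 = 15$)
$q{\left(6 \right)} \left(-6 + 65\right) \left(38 - \left(-1\right) 41\right) = 15 \left(-6 + 65\right) \left(38 - \left(-1\right) 41\right) = 15 \cdot 59 \left(38 - -41\right) = 15 \cdot 59 \left(38 + 41\right) = 15 \cdot 59 \cdot 79 = 15 \cdot 4661 = 69915$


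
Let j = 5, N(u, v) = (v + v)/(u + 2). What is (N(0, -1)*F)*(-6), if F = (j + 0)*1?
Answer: 30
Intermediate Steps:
N(u, v) = 2*v/(2 + u) (N(u, v) = (2*v)/(2 + u) = 2*v/(2 + u))
F = 5 (F = (5 + 0)*1 = 5*1 = 5)
(N(0, -1)*F)*(-6) = ((2*(-1)/(2 + 0))*5)*(-6) = ((2*(-1)/2)*5)*(-6) = ((2*(-1)*(1/2))*5)*(-6) = -1*5*(-6) = -5*(-6) = 30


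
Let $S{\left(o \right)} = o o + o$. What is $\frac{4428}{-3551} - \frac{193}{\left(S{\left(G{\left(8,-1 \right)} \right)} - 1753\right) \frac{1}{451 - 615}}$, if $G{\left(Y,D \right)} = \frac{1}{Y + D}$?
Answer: $- \frac{5887732840}{304991839} \approx -19.305$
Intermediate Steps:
$G{\left(Y,D \right)} = \frac{1}{D + Y}$
$S{\left(o \right)} = o + o^{2}$ ($S{\left(o \right)} = o^{2} + o = o + o^{2}$)
$\frac{4428}{-3551} - \frac{193}{\left(S{\left(G{\left(8,-1 \right)} \right)} - 1753\right) \frac{1}{451 - 615}} = \frac{4428}{-3551} - \frac{193}{\left(\frac{1 + \frac{1}{-1 + 8}}{-1 + 8} - 1753\right) \frac{1}{451 - 615}} = 4428 \left(- \frac{1}{3551}\right) - \frac{193}{\left(\frac{1 + \frac{1}{7}}{7} - 1753\right) \frac{1}{-164}} = - \frac{4428}{3551} - \frac{193}{\left(\frac{1 + \frac{1}{7}}{7} - 1753\right) \left(- \frac{1}{164}\right)} = - \frac{4428}{3551} - \frac{193}{\left(\frac{1}{7} \cdot \frac{8}{7} - 1753\right) \left(- \frac{1}{164}\right)} = - \frac{4428}{3551} - \frac{193}{\left(\frac{8}{49} - 1753\right) \left(- \frac{1}{164}\right)} = - \frac{4428}{3551} - \frac{193}{\left(- \frac{85889}{49}\right) \left(- \frac{1}{164}\right)} = - \frac{4428}{3551} - \frac{193}{\frac{85889}{8036}} = - \frac{4428}{3551} - \frac{1550948}{85889} = - \frac{5887732840}{304991839}$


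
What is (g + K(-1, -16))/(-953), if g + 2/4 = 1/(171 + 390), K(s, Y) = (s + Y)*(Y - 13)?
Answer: -552587/1069266 ≈ -0.51679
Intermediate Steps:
K(s, Y) = (-13 + Y)*(Y + s) (K(s, Y) = (Y + s)*(-13 + Y) = (-13 + Y)*(Y + s))
g = -559/1122 (g = -1/2 + 1/(171 + 390) = -1/2 + 1/561 = -559/1122 ≈ -0.49822)
(g + K(-1, -16))/(-953) = (-559/1122 + ((-16)**2 - 13*(-16) - 13*(-1) - 16*(-1)))/(-953) = (-559/1122 + (256 + 208 + 13 + 16))*(-1/953) = (-559/1122 + 493)*(-1/953) = (552587/1122)*(-1/953) = -552587/1069266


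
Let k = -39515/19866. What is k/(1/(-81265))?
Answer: 458740925/2838 ≈ 1.6164e+5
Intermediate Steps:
k = -5645/2838 (k = -39515*1/19866 = -5645/2838 ≈ -1.9891)
k/(1/(-81265)) = -5645/(2838*(1/(-81265))) = -5645/(2838*(-1/81265)) = -5645/2838*(-81265) = 458740925/2838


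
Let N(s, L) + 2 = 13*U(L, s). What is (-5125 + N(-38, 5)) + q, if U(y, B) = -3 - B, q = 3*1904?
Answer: 1040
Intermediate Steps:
q = 5712
N(s, L) = -41 - 13*s (N(s, L) = -2 + 13*(-3 - s) = -2 + (-39 - 13*s) = -41 - 13*s)
(-5125 + N(-38, 5)) + q = (-5125 + (-41 - 13*(-38))) + 5712 = (-5125 + (-41 + 494)) + 5712 = (-5125 + 453) + 5712 = -4672 + 5712 = 1040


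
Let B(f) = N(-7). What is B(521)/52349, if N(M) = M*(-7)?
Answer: 49/52349 ≈ 0.00093603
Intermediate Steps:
N(M) = -7*M
B(f) = 49 (B(f) = -7*(-7) = 49)
B(521)/52349 = 49/52349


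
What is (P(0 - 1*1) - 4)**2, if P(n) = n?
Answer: 25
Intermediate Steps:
(P(0 - 1*1) - 4)**2 = ((0 - 1*1) - 4)**2 = ((0 - 1) - 4)**2 = (-1 - 4)**2 = (-5)**2 = 25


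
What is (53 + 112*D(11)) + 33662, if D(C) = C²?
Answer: 47267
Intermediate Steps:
(53 + 112*D(11)) + 33662 = (53 + 112*11²) + 33662 = (53 + 112*121) + 33662 = (53 + 13552) + 33662 = 13605 + 33662 = 47267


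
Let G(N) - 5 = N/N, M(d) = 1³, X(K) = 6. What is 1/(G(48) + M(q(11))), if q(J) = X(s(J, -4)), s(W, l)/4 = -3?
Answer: ⅐ ≈ 0.14286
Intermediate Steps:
s(W, l) = -12 (s(W, l) = 4*(-3) = -12)
q(J) = 6
M(d) = 1
G(N) = 6 (G(N) = 5 + N/N = 5 + 1 = 6)
1/(G(48) + M(q(11))) = 1/(6 + 1) = 1/7 = ⅐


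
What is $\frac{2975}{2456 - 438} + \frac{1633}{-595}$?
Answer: $- \frac{1525269}{1200710} \approx -1.2703$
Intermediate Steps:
$\frac{2975}{2456 - 438} + \frac{1633}{-595} = \frac{2975}{2456 - 438} + 1633 \left(- \frac{1}{595}\right) = \frac{2975}{2018} - \frac{1633}{595} = - \frac{1525269}{1200710}$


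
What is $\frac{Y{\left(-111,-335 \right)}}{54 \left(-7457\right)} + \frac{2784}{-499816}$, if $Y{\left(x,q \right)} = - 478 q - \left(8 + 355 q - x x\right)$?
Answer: $- \frac{9171965240}{12579056703} \approx -0.72915$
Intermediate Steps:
$Y{\left(x,q \right)} = -8 + x^{2} - 833 q$ ($Y{\left(x,q \right)} = - 478 q - \left(8 - x^{2} + 355 q\right) = -8 + x^{2} - 833 q$)
$\frac{Y{\left(-111,-335 \right)}}{54 \left(-7457\right)} + \frac{2784}{-499816} = \frac{-8 + \left(-111\right)^{2} - -279055}{54 \left(-7457\right)} + \frac{2784}{-499816} = \frac{-8 + 12321 + 279055}{-402678} + 2784 \left(- \frac{1}{499816}\right) = 291368 \left(- \frac{1}{402678}\right) - \frac{348}{62477} = - \frac{145684}{201339} - \frac{348}{62477} = - \frac{9171965240}{12579056703}$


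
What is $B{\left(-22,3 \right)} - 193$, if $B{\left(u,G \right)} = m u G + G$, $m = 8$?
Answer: $-718$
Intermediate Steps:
$B{\left(u,G \right)} = G + 8 G u$ ($B{\left(u,G \right)} = 8 u G + G = 8 G u + G = G + 8 G u$)
$B{\left(-22,3 \right)} - 193 = 3 \left(1 + 8 \left(-22\right)\right) - 193 = 3 \left(1 - 176\right) - 193 = 3 \left(-175\right) - 193 = -525 - 193 = -718$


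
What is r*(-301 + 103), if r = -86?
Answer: 17028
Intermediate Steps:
r*(-301 + 103) = -86*(-301 + 103) = -86*(-198) = 17028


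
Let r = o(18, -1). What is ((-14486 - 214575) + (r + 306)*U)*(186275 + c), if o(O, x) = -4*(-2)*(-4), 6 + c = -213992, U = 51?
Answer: 5962856901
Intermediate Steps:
c = -213998 (c = -6 - 213992 = -213998)
o(O, x) = -32 (o(O, x) = 8*(-4) = -32)
r = -32
((-14486 - 214575) + (r + 306)*U)*(186275 + c) = ((-14486 - 214575) + (-32 + 306)*51)*(186275 - 213998) = (-229061 + 274*51)*(-27723) = (-229061 + 13974)*(-27723) = -215087*(-27723) = 5962856901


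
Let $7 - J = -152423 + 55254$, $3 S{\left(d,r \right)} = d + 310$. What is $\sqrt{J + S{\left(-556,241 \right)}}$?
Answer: $\sqrt{97094} \approx 311.6$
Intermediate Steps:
$S{\left(d,r \right)} = \frac{310}{3} + \frac{d}{3}$ ($S{\left(d,r \right)} = \frac{d + 310}{3} = \frac{310 + d}{3} = \frac{310}{3} + \frac{d}{3}$)
$J = 97176$ ($J = 7 - \left(-152423 + 55254\right) = 7 - -97169 = 7 + 97169 = 97176$)
$\sqrt{J + S{\left(-556,241 \right)}} = \sqrt{97176 + \left(\frac{310}{3} + \frac{1}{3} \left(-556\right)\right)} = \sqrt{97176 + \left(\frac{310}{3} - \frac{556}{3}\right)} = \sqrt{97176 - 82} = \sqrt{97094}$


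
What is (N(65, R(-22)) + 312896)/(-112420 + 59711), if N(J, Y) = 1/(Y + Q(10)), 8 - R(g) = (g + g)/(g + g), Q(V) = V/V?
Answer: -2503169/421672 ≈ -5.9363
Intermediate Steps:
Q(V) = 1
R(g) = 7 (R(g) = 8 - (g + g)/(g + g) = 8 - 2*g/(2*g) = 8 - 2*g*1/(2*g) = 8 - 1*1 = 8 - 1 = 7)
N(J, Y) = 1/(1 + Y) (N(J, Y) = 1/(Y + 1) = 1/(1 + Y))
(N(65, R(-22)) + 312896)/(-112420 + 59711) = (1/(1 + 7) + 312896)/(-112420 + 59711) = (1/8 + 312896)/(-52709) = (⅛ + 312896)*(-1/52709) = (2503169/8)*(-1/52709) = -2503169/421672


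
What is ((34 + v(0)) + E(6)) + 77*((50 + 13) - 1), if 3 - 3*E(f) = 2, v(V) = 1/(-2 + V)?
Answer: 28847/6 ≈ 4807.8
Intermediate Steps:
E(f) = 1/3 (E(f) = 1 - 1/3*2 = 1 - 2/3 = 1/3)
((34 + v(0)) + E(6)) + 77*((50 + 13) - 1) = ((34 + 1/(-2 + 0)) + 1/3) + 77*((50 + 13) - 1) = ((34 + 1/(-2)) + 1/3) + 77*(63 - 1) = ((34 - 1/2) + 1/3) + 77*62 = (67/2 + 1/3) + 4774 = 203/6 + 4774 = 28847/6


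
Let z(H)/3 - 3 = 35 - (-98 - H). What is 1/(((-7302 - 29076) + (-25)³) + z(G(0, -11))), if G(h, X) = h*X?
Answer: -1/51595 ≈ -1.9382e-5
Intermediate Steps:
G(h, X) = X*h
z(H) = 408 + 3*H (z(H) = 9 + 3*(35 - (-98 - H)) = 9 + 3*(35 + (98 + H)) = 9 + 3*(133 + H) = 9 + (399 + 3*H) = 408 + 3*H)
1/(((-7302 - 29076) + (-25)³) + z(G(0, -11))) = 1/(((-7302 - 29076) + (-25)³) + (408 + 3*(-11*0))) = 1/((-36378 - 15625) + (408 + 3*0)) = 1/(-52003 + (408 + 0)) = 1/(-52003 + 408) = 1/(-51595) = -1/51595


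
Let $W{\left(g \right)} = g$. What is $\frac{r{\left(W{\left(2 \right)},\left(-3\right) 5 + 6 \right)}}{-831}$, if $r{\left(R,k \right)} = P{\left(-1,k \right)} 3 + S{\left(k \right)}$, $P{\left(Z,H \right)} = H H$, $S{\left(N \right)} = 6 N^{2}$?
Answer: $- \frac{243}{277} \approx -0.87726$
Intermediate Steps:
$P{\left(Z,H \right)} = H^{2}$
$r{\left(R,k \right)} = 9 k^{2}$ ($r{\left(R,k \right)} = k^{2} \cdot 3 + 6 k^{2} = 3 k^{2} + 6 k^{2} = 9 k^{2}$)
$\frac{r{\left(W{\left(2 \right)},\left(-3\right) 5 + 6 \right)}}{-831} = \frac{9 \left(\left(-3\right) 5 + 6\right)^{2}}{-831} = 9 \left(-15 + 6\right)^{2} \left(- \frac{1}{831}\right) = 9 \left(-9\right)^{2} \left(- \frac{1}{831}\right) = 9 \cdot 81 \left(- \frac{1}{831}\right) = 729 \left(- \frac{1}{831}\right) = - \frac{243}{277}$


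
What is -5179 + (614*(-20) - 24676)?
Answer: -42135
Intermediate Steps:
-5179 + (614*(-20) - 24676) = -5179 + (-12280 - 24676) = -5179 - 36956 = -42135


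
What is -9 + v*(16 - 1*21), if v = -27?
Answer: 126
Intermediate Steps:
-9 + v*(16 - 1*21) = -9 - 27*(16 - 1*21) = -9 - 27*(16 - 21) = -9 - 27*(-5) = -9 + 135 = 126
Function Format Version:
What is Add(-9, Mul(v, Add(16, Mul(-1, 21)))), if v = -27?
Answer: 126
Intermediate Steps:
Add(-9, Mul(v, Add(16, Mul(-1, 21)))) = Add(-9, Mul(-27, Add(16, Mul(-1, 21)))) = Add(-9, Mul(-27, Add(16, -21))) = Add(-9, Mul(-27, -5)) = Add(-9, 135) = 126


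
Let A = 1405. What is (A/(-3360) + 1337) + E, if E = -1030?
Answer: 206023/672 ≈ 306.58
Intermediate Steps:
(A/(-3360) + 1337) + E = (1405/(-3360) + 1337) - 1030 = (1405*(-1/3360) + 1337) - 1030 = (-281/672 + 1337) - 1030 = 898183/672 - 1030 = 206023/672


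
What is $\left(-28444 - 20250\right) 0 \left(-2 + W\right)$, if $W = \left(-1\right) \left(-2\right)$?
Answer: $0$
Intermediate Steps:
$W = 2$
$\left(-28444 - 20250\right) 0 \left(-2 + W\right) = \left(-28444 - 20250\right) 0 \left(-2 + 2\right) = \left(-28444 - 20250\right) 0 \cdot 0 = \left(-48694\right) 0 = 0$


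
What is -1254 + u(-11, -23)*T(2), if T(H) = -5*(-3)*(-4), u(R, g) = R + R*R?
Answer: -7854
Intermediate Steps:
u(R, g) = R + R**2
T(H) = -60 (T(H) = 15*(-4) = -60)
-1254 + u(-11, -23)*T(2) = -1254 - 11*(1 - 11)*(-60) = -1254 - 11*(-10)*(-60) = -1254 + 110*(-60) = -1254 - 6600 = -7854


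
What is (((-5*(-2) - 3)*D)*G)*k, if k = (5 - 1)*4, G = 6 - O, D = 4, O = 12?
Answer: -2688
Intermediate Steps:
G = -6 (G = 6 - 1*12 = 6 - 12 = -6)
k = 16 (k = 4*4 = 16)
(((-5*(-2) - 3)*D)*G)*k = (((-5*(-2) - 3)*4)*(-6))*16 = (((10 - 3)*4)*(-6))*16 = ((7*4)*(-6))*16 = (28*(-6))*16 = -168*16 = -2688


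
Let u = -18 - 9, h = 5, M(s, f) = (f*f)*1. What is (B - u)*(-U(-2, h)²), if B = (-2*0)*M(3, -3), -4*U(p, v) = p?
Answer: -27/4 ≈ -6.7500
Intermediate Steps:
M(s, f) = f² (M(s, f) = f²*1 = f²)
U(p, v) = -p/4
u = -27
B = 0 (B = -2*0*(-3)² = 0*9 = 0)
(B - u)*(-U(-2, h)²) = (0 - 1*(-27))*(-(-¼*(-2))²) = (0 + 27)*(-(½)²) = 27*(-1*¼) = 27*(-¼) = -27/4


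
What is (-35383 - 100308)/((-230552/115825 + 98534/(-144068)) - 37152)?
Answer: 1132115883342550/309994009166643 ≈ 3.6521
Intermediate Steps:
(-35383 - 100308)/((-230552/115825 + 98534/(-144068)) - 37152) = -135691/((-230552*1/115825 + 98534*(-1/144068)) - 37152) = -135691/((-230552/115825 - 49267/72034) - 37152) = -135691/(-22313933043/8343338050 - 37152) = -135691/(-309994009166643/8343338050) = -135691*(-8343338050/309994009166643) = 1132115883342550/309994009166643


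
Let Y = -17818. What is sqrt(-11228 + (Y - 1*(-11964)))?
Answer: 3*I*sqrt(1898) ≈ 130.7*I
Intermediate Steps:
sqrt(-11228 + (Y - 1*(-11964))) = sqrt(-11228 + (-17818 - 1*(-11964))) = sqrt(-11228 + (-17818 + 11964)) = sqrt(-11228 - 5854) = sqrt(-17082) = 3*I*sqrt(1898)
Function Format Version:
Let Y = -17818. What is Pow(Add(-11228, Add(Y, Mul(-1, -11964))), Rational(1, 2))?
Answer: Mul(3, I, Pow(1898, Rational(1, 2))) ≈ Mul(130.70, I)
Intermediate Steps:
Pow(Add(-11228, Add(Y, Mul(-1, -11964))), Rational(1, 2)) = Pow(Add(-11228, Add(-17818, Mul(-1, -11964))), Rational(1, 2)) = Pow(Add(-11228, Add(-17818, 11964)), Rational(1, 2)) = Pow(Add(-11228, -5854), Rational(1, 2)) = Pow(-17082, Rational(1, 2)) = Mul(3, I, Pow(1898, Rational(1, 2)))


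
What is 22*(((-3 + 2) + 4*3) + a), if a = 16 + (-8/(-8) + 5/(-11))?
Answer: 606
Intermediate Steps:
a = 182/11 (a = 16 + (-8*(-⅛) + 5*(-1/11)) = 16 + (1 - 5/11) = 16 + 6/11 = 182/11 ≈ 16.545)
22*(((-3 + 2) + 4*3) + a) = 22*(((-3 + 2) + 4*3) + 182/11) = 22*((-1 + 12) + 182/11) = 22*(11 + 182/11) = 22*(303/11) = 606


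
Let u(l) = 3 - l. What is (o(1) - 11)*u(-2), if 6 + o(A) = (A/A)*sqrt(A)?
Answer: -80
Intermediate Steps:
o(A) = -6 + sqrt(A) (o(A) = -6 + (A/A)*sqrt(A) = -6 + 1*sqrt(A) = -6 + sqrt(A))
(o(1) - 11)*u(-2) = ((-6 + sqrt(1)) - 11)*(3 - 1*(-2)) = ((-6 + 1) - 11)*(3 + 2) = (-5 - 11)*5 = -16*5 = -80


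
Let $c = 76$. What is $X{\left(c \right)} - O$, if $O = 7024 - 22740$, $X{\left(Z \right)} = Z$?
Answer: $15792$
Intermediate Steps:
$O = -15716$
$X{\left(c \right)} - O = 76 - -15716 = 76 + 15716 = 15792$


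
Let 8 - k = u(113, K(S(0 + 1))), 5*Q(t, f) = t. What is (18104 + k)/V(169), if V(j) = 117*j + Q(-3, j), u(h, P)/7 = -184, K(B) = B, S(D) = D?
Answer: 48500/49431 ≈ 0.98117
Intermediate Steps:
Q(t, f) = t/5
u(h, P) = -1288 (u(h, P) = 7*(-184) = -1288)
k = 1296 (k = 8 - 1*(-1288) = 8 + 1288 = 1296)
V(j) = -3/5 + 117*j (V(j) = 117*j + (1/5)*(-3) = 117*j - 3/5 = -3/5 + 117*j)
(18104 + k)/V(169) = (18104 + 1296)/(-3/5 + 117*169) = 19400/(-3/5 + 19773) = 19400/(98862/5) = 19400*(5/98862) = 48500/49431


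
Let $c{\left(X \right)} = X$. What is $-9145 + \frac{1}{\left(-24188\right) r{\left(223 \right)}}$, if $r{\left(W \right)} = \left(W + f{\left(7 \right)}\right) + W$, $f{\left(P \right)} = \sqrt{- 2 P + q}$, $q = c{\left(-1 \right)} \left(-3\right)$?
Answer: $\frac{- 221199260 \sqrt{11} + 98654869961 i}{24188 \left(\sqrt{11} - 446 i\right)} \approx -9145.0 + 2.9802 \cdot 10^{-8} i$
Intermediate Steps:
$q = 3$ ($q = \left(-1\right) \left(-3\right) = 3$)
$f{\left(P \right)} = \sqrt{3 - 2 P}$ ($f{\left(P \right)} = \sqrt{- 2 P + 3} = \sqrt{3 - 2 P}$)
$r{\left(W \right)} = 2 W + i \sqrt{11}$ ($r{\left(W \right)} = \left(W + \sqrt{3 - 14}\right) + W = \left(W + \sqrt{-11}\right) + W = \left(W + i \sqrt{11}\right) + W = 2 W + i \sqrt{11}$)
$-9145 + \frac{1}{\left(-24188\right) r{\left(223 \right)}} = -9145 + \frac{1}{\left(-24188\right) \left(2 \cdot 223 + i \sqrt{11}\right)} = -9145 - \frac{1}{24188 \left(446 + i \sqrt{11}\right)}$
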